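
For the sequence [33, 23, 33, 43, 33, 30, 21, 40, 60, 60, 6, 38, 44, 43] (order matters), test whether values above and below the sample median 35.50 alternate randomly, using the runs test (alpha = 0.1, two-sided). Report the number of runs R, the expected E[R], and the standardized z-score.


Step 1: Compute median = 35.50; label A = above, B = below.
Labels in order: BBBABBBAAABAAA  (n_A = 7, n_B = 7)
Step 2: Count runs R = 6.
Step 3: Under H0 (random ordering), E[R] = 2*n_A*n_B/(n_A+n_B) + 1 = 2*7*7/14 + 1 = 8.0000.
        Var[R] = 2*n_A*n_B*(2*n_A*n_B - n_A - n_B) / ((n_A+n_B)^2 * (n_A+n_B-1)) = 8232/2548 = 3.2308.
        SD[R] = 1.7974.
Step 4: Continuity-corrected z = (R + 0.5 - E[R]) / SD[R] = (6 + 0.5 - 8.0000) / 1.7974 = -0.8345.
Step 5: Two-sided p-value via normal approximation = 2*(1 - Phi(|z|)) = 0.403986.
Step 6: alpha = 0.1. fail to reject H0.

R = 6, z = -0.8345, p = 0.403986, fail to reject H0.


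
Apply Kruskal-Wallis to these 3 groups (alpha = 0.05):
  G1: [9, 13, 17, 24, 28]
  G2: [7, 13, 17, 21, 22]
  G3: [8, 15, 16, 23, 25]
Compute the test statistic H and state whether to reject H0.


Step 1: Combine all N = 15 observations and assign midranks.
sorted (value, group, rank): (7,G2,1), (8,G3,2), (9,G1,3), (13,G1,4.5), (13,G2,4.5), (15,G3,6), (16,G3,7), (17,G1,8.5), (17,G2,8.5), (21,G2,10), (22,G2,11), (23,G3,12), (24,G1,13), (25,G3,14), (28,G1,15)
Step 2: Sum ranks within each group.
R_1 = 44 (n_1 = 5)
R_2 = 35 (n_2 = 5)
R_3 = 41 (n_3 = 5)
Step 3: H = 12/(N(N+1)) * sum(R_i^2/n_i) - 3(N+1)
     = 12/(15*16) * (44^2/5 + 35^2/5 + 41^2/5) - 3*16
     = 0.050000 * 968.4 - 48
     = 0.420000.
Step 4: Ties present; correction factor C = 1 - 12/(15^3 - 15) = 0.996429. Corrected H = 0.420000 / 0.996429 = 0.421505.
Step 5: Under H0, H ~ chi^2(2); p-value = 0.809974.
Step 6: alpha = 0.05. fail to reject H0.

H = 0.4215, df = 2, p = 0.809974, fail to reject H0.


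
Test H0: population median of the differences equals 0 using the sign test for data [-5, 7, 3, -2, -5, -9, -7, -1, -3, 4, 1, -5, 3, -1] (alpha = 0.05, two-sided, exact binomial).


Step 1: Discard zero differences. Original n = 14; n_eff = number of nonzero differences = 14.
Nonzero differences (with sign): -5, +7, +3, -2, -5, -9, -7, -1, -3, +4, +1, -5, +3, -1
Step 2: Count signs: positive = 5, negative = 9.
Step 3: Under H0: P(positive) = 0.5, so the number of positives S ~ Bin(14, 0.5).
Step 4: Two-sided exact p-value = sum of Bin(14,0.5) probabilities at or below the observed probability = 0.423950.
Step 5: alpha = 0.05. fail to reject H0.

n_eff = 14, pos = 5, neg = 9, p = 0.423950, fail to reject H0.


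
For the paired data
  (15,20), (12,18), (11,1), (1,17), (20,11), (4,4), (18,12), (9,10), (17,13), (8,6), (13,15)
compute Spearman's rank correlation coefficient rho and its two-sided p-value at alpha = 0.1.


Step 1: Rank x and y separately (midranks; no ties here).
rank(x): 15->8, 12->6, 11->5, 1->1, 20->11, 4->2, 18->10, 9->4, 17->9, 8->3, 13->7
rank(y): 20->11, 18->10, 1->1, 17->9, 11->5, 4->2, 12->6, 10->4, 13->7, 6->3, 15->8
Step 2: d_i = R_x(i) - R_y(i); compute d_i^2.
  (8-11)^2=9, (6-10)^2=16, (5-1)^2=16, (1-9)^2=64, (11-5)^2=36, (2-2)^2=0, (10-6)^2=16, (4-4)^2=0, (9-7)^2=4, (3-3)^2=0, (7-8)^2=1
sum(d^2) = 162.
Step 3: rho = 1 - 6*162 / (11*(11^2 - 1)) = 1 - 972/1320 = 0.263636.
Step 4: Under H0, t = rho * sqrt((n-2)/(1-rho^2)) = 0.8199 ~ t(9).
Step 5: Two-sided p-value from the t-distribution with 9 df = 0.433441.
Step 6: alpha = 0.1. fail to reject H0.

rho = 0.2636, p = 0.433441, fail to reject H0 at alpha = 0.1.


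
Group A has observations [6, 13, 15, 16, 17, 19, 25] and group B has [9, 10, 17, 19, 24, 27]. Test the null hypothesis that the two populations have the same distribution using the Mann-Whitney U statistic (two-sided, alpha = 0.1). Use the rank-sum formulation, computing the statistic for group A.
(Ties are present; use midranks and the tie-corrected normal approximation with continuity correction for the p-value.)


Step 1: Combine and sort all 13 observations; assign midranks.
sorted (value, group): (6,X), (9,Y), (10,Y), (13,X), (15,X), (16,X), (17,X), (17,Y), (19,X), (19,Y), (24,Y), (25,X), (27,Y)
ranks: 6->1, 9->2, 10->3, 13->4, 15->5, 16->6, 17->7.5, 17->7.5, 19->9.5, 19->9.5, 24->11, 25->12, 27->13
Step 2: Rank sum for X: R1 = 1 + 4 + 5 + 6 + 7.5 + 9.5 + 12 = 45.
Step 3: U_X = R1 - n1(n1+1)/2 = 45 - 7*8/2 = 45 - 28 = 17.
       U_Y = n1*n2 - U_X = 42 - 17 = 25.
Step 4: Ties are present, so use the tie-corrected normal approximation (with continuity correction) for the p-value.
Step 5: p-value = 0.616104; compare to alpha = 0.1. fail to reject H0.

U_X = 17, p = 0.616104, fail to reject H0 at alpha = 0.1.


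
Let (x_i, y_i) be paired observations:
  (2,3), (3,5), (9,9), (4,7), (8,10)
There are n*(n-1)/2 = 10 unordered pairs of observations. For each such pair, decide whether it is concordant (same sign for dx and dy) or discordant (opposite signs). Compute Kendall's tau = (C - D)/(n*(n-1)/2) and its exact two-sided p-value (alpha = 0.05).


Step 1: Enumerate the 10 unordered pairs (i,j) with i<j and classify each by sign(x_j-x_i) * sign(y_j-y_i).
  (1,2):dx=+1,dy=+2->C; (1,3):dx=+7,dy=+6->C; (1,4):dx=+2,dy=+4->C; (1,5):dx=+6,dy=+7->C
  (2,3):dx=+6,dy=+4->C; (2,4):dx=+1,dy=+2->C; (2,5):dx=+5,dy=+5->C; (3,4):dx=-5,dy=-2->C
  (3,5):dx=-1,dy=+1->D; (4,5):dx=+4,dy=+3->C
Step 2: C = 9, D = 1, total pairs = 10.
Step 3: tau = (C - D)/(n(n-1)/2) = (9 - 1)/10 = 0.800000.
Step 4: Exact two-sided p-value (enumerate n! = 120 permutations of y under H0): p = 0.083333.
Step 5: alpha = 0.05. fail to reject H0.

tau_b = 0.8000 (C=9, D=1), p = 0.083333, fail to reject H0.


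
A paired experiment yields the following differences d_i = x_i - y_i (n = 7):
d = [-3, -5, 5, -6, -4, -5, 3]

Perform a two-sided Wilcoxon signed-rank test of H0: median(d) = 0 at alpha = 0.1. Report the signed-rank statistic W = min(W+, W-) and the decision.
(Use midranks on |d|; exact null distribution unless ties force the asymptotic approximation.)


Step 1: Drop any zero differences (none here) and take |d_i|.
|d| = [3, 5, 5, 6, 4, 5, 3]
Step 2: Midrank |d_i| (ties get averaged ranks).
ranks: |3|->1.5, |5|->5, |5|->5, |6|->7, |4|->3, |5|->5, |3|->1.5
Step 3: Attach original signs; sum ranks with positive sign and with negative sign.
W+ = 5 + 1.5 = 6.5
W- = 1.5 + 5 + 7 + 3 + 5 = 21.5
(Check: W+ + W- = 28 should equal n(n+1)/2 = 28.)
Step 4: Test statistic W = min(W+, W-) = 6.5.
Step 5: Ties in |d|, so use the tie-corrected normal approximation.
        E[W] = n(n+1)/4 = 7*8/4 = 14.
        Tie groups: |d|=3 (t=2), |d|=5 (t=3); sum(t^3 - t) = 30.
        Var[W] = n(n+1)(2n+1)/24 - sum(t^3-t)/48 = 840/24 - 30/48 = 34.375.
        z = (W - E[W]) / sqrt(Var[W]) = (6.5 - 14) / 5.8630 = -1.2792.
        Two-sided p = 2*Phi(z) = 0.200825.
Step 6: alpha = 0.1. fail to reject H0.

W+ = 6.5, W- = 21.5, W = min = 6.5, p = 0.200825, fail to reject H0.


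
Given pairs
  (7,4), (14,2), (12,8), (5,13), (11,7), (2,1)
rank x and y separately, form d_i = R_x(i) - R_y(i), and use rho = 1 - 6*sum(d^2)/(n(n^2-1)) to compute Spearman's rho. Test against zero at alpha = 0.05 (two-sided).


Step 1: Rank x and y separately (midranks; no ties here).
rank(x): 7->3, 14->6, 12->5, 5->2, 11->4, 2->1
rank(y): 4->3, 2->2, 8->5, 13->6, 7->4, 1->1
Step 2: d_i = R_x(i) - R_y(i); compute d_i^2.
  (3-3)^2=0, (6-2)^2=16, (5-5)^2=0, (2-6)^2=16, (4-4)^2=0, (1-1)^2=0
sum(d^2) = 32.
Step 3: rho = 1 - 6*32 / (6*(6^2 - 1)) = 1 - 192/210 = 0.085714.
Step 4: Under H0, t = rho * sqrt((n-2)/(1-rho^2)) = 0.1721 ~ t(4).
Step 5: Two-sided p-value from the t-distribution with 4 df = 0.871743.
Step 6: alpha = 0.05. fail to reject H0.

rho = 0.0857, p = 0.871743, fail to reject H0 at alpha = 0.05.


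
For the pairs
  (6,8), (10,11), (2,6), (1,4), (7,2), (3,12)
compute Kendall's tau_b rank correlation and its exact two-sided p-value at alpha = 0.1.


Step 1: Enumerate the 15 unordered pairs (i,j) with i<j and classify each by sign(x_j-x_i) * sign(y_j-y_i).
  (1,2):dx=+4,dy=+3->C; (1,3):dx=-4,dy=-2->C; (1,4):dx=-5,dy=-4->C; (1,5):dx=+1,dy=-6->D
  (1,6):dx=-3,dy=+4->D; (2,3):dx=-8,dy=-5->C; (2,4):dx=-9,dy=-7->C; (2,5):dx=-3,dy=-9->C
  (2,6):dx=-7,dy=+1->D; (3,4):dx=-1,dy=-2->C; (3,5):dx=+5,dy=-4->D; (3,6):dx=+1,dy=+6->C
  (4,5):dx=+6,dy=-2->D; (4,6):dx=+2,dy=+8->C; (5,6):dx=-4,dy=+10->D
Step 2: C = 9, D = 6, total pairs = 15.
Step 3: tau = (C - D)/(n(n-1)/2) = (9 - 6)/15 = 0.200000.
Step 4: Exact two-sided p-value (enumerate n! = 720 permutations of y under H0): p = 0.719444.
Step 5: alpha = 0.1. fail to reject H0.

tau_b = 0.2000 (C=9, D=6), p = 0.719444, fail to reject H0.


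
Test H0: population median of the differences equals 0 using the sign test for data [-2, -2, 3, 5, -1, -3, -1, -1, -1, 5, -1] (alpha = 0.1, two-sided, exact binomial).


Step 1: Discard zero differences. Original n = 11; n_eff = number of nonzero differences = 11.
Nonzero differences (with sign): -2, -2, +3, +5, -1, -3, -1, -1, -1, +5, -1
Step 2: Count signs: positive = 3, negative = 8.
Step 3: Under H0: P(positive) = 0.5, so the number of positives S ~ Bin(11, 0.5).
Step 4: Two-sided exact p-value = sum of Bin(11,0.5) probabilities at or below the observed probability = 0.226562.
Step 5: alpha = 0.1. fail to reject H0.

n_eff = 11, pos = 3, neg = 8, p = 0.226562, fail to reject H0.


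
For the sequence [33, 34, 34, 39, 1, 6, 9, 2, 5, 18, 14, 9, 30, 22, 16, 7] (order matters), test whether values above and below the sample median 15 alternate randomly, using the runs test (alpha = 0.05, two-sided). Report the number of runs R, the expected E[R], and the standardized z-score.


Step 1: Compute median = 15; label A = above, B = below.
Labels in order: AAAABBBBBABBAAAB  (n_A = 8, n_B = 8)
Step 2: Count runs R = 6.
Step 3: Under H0 (random ordering), E[R] = 2*n_A*n_B/(n_A+n_B) + 1 = 2*8*8/16 + 1 = 9.0000.
        Var[R] = 2*n_A*n_B*(2*n_A*n_B - n_A - n_B) / ((n_A+n_B)^2 * (n_A+n_B-1)) = 14336/3840 = 3.7333.
        SD[R] = 1.9322.
Step 4: Continuity-corrected z = (R + 0.5 - E[R]) / SD[R] = (6 + 0.5 - 9.0000) / 1.9322 = -1.2939.
Step 5: Two-sided p-value via normal approximation = 2*(1 - Phi(|z|)) = 0.195709.
Step 6: alpha = 0.05. fail to reject H0.

R = 6, z = -1.2939, p = 0.195709, fail to reject H0.


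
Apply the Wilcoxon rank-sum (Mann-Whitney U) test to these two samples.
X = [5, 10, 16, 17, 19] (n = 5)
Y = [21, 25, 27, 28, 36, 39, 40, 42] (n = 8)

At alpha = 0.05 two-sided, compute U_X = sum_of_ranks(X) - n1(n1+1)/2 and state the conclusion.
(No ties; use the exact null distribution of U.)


Step 1: Combine and sort all 13 observations; assign midranks.
sorted (value, group): (5,X), (10,X), (16,X), (17,X), (19,X), (21,Y), (25,Y), (27,Y), (28,Y), (36,Y), (39,Y), (40,Y), (42,Y)
ranks: 5->1, 10->2, 16->3, 17->4, 19->5, 21->6, 25->7, 27->8, 28->9, 36->10, 39->11, 40->12, 42->13
Step 2: Rank sum for X: R1 = 1 + 2 + 3 + 4 + 5 = 15.
Step 3: U_X = R1 - n1(n1+1)/2 = 15 - 5*6/2 = 15 - 15 = 0.
       U_Y = n1*n2 - U_X = 40 - 0 = 40.
Step 4: No ties, so the exact null distribution of U (based on enumerating the C(13,5) = 1287 equally likely rank assignments) gives the two-sided p-value.
Step 5: p-value = 0.001554; compare to alpha = 0.05. reject H0.

U_X = 0, p = 0.001554, reject H0 at alpha = 0.05.


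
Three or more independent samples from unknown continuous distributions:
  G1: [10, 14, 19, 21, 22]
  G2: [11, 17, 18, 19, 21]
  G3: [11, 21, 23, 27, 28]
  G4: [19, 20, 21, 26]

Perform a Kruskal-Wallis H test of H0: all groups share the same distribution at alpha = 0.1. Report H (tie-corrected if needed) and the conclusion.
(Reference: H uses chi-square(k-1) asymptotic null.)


Step 1: Combine all N = 19 observations and assign midranks.
sorted (value, group, rank): (10,G1,1), (11,G2,2.5), (11,G3,2.5), (14,G1,4), (17,G2,5), (18,G2,6), (19,G1,8), (19,G2,8), (19,G4,8), (20,G4,10), (21,G1,12.5), (21,G2,12.5), (21,G3,12.5), (21,G4,12.5), (22,G1,15), (23,G3,16), (26,G4,17), (27,G3,18), (28,G3,19)
Step 2: Sum ranks within each group.
R_1 = 40.5 (n_1 = 5)
R_2 = 34 (n_2 = 5)
R_3 = 68 (n_3 = 5)
R_4 = 47.5 (n_4 = 4)
Step 3: H = 12/(N(N+1)) * sum(R_i^2/n_i) - 3(N+1)
     = 12/(19*20) * (40.5^2/5 + 34^2/5 + 68^2/5 + 47.5^2/4) - 3*20
     = 0.031579 * 2048.11 - 60
     = 4.677237.
Step 4: Ties present; correction factor C = 1 - 90/(19^3 - 19) = 0.986842. Corrected H = 4.677237 / 0.986842 = 4.739600.
Step 5: Under H0, H ~ chi^2(3); p-value = 0.191889.
Step 6: alpha = 0.1. fail to reject H0.

H = 4.7396, df = 3, p = 0.191889, fail to reject H0.


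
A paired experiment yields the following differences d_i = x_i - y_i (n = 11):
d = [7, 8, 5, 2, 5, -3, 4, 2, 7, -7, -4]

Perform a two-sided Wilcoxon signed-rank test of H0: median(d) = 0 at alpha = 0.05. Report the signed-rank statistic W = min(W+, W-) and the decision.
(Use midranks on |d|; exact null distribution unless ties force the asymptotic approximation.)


Step 1: Drop any zero differences (none here) and take |d_i|.
|d| = [7, 8, 5, 2, 5, 3, 4, 2, 7, 7, 4]
Step 2: Midrank |d_i| (ties get averaged ranks).
ranks: |7|->9, |8|->11, |5|->6.5, |2|->1.5, |5|->6.5, |3|->3, |4|->4.5, |2|->1.5, |7|->9, |7|->9, |4|->4.5
Step 3: Attach original signs; sum ranks with positive sign and with negative sign.
W+ = 9 + 11 + 6.5 + 1.5 + 6.5 + 4.5 + 1.5 + 9 = 49.5
W- = 3 + 9 + 4.5 = 16.5
(Check: W+ + W- = 66 should equal n(n+1)/2 = 66.)
Step 4: Test statistic W = min(W+, W-) = 16.5.
Step 5: Ties in |d|, so use the tie-corrected normal approximation.
        E[W] = n(n+1)/4 = 11*12/4 = 33.
        Tie groups: |d|=2 (t=2), |d|=4 (t=2), |d|=5 (t=2), |d|=7 (t=3); sum(t^3 - t) = 42.
        Var[W] = n(n+1)(2n+1)/24 - sum(t^3-t)/48 = 3036/24 - 42/48 = 125.625.
        z = (W - E[W]) / sqrt(Var[W]) = (16.5 - 33) / 11.2083 = -1.4721.
        Two-sided p = 2*Phi(z) = 0.140986.
Step 6: alpha = 0.05. fail to reject H0.

W+ = 49.5, W- = 16.5, W = min = 16.5, p = 0.140986, fail to reject H0.


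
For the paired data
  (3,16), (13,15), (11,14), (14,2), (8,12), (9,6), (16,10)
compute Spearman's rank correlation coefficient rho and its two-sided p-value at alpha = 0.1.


Step 1: Rank x and y separately (midranks; no ties here).
rank(x): 3->1, 13->5, 11->4, 14->6, 8->2, 9->3, 16->7
rank(y): 16->7, 15->6, 14->5, 2->1, 12->4, 6->2, 10->3
Step 2: d_i = R_x(i) - R_y(i); compute d_i^2.
  (1-7)^2=36, (5-6)^2=1, (4-5)^2=1, (6-1)^2=25, (2-4)^2=4, (3-2)^2=1, (7-3)^2=16
sum(d^2) = 84.
Step 3: rho = 1 - 6*84 / (7*(7^2 - 1)) = 1 - 504/336 = -0.500000.
Step 4: Under H0, t = rho * sqrt((n-2)/(1-rho^2)) = -1.2910 ~ t(5).
Step 5: Two-sided p-value from the t-distribution with 5 df = 0.253170.
Step 6: alpha = 0.1. fail to reject H0.

rho = -0.5000, p = 0.253170, fail to reject H0 at alpha = 0.1.


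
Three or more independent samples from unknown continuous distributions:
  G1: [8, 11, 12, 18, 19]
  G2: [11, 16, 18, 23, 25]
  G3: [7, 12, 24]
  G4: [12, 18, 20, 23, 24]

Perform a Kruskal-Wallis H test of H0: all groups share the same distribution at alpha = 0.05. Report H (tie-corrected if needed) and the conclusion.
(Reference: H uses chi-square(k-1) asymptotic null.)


Step 1: Combine all N = 18 observations and assign midranks.
sorted (value, group, rank): (7,G3,1), (8,G1,2), (11,G1,3.5), (11,G2,3.5), (12,G1,6), (12,G3,6), (12,G4,6), (16,G2,8), (18,G1,10), (18,G2,10), (18,G4,10), (19,G1,12), (20,G4,13), (23,G2,14.5), (23,G4,14.5), (24,G3,16.5), (24,G4,16.5), (25,G2,18)
Step 2: Sum ranks within each group.
R_1 = 33.5 (n_1 = 5)
R_2 = 54 (n_2 = 5)
R_3 = 23.5 (n_3 = 3)
R_4 = 60 (n_4 = 5)
Step 3: H = 12/(N(N+1)) * sum(R_i^2/n_i) - 3(N+1)
     = 12/(18*19) * (33.5^2/5 + 54^2/5 + 23.5^2/3 + 60^2/5) - 3*19
     = 0.035088 * 1711.73 - 57
     = 3.060819.
Step 4: Ties present; correction factor C = 1 - 66/(18^3 - 18) = 0.988648. Corrected H = 3.060819 / 0.988648 = 3.095964.
Step 5: Under H0, H ~ chi^2(3); p-value = 0.377065.
Step 6: alpha = 0.05. fail to reject H0.

H = 3.0960, df = 3, p = 0.377065, fail to reject H0.


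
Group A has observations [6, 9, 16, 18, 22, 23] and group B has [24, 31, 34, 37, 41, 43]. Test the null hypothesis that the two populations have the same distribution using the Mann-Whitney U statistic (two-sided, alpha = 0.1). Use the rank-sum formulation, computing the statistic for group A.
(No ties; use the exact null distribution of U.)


Step 1: Combine and sort all 12 observations; assign midranks.
sorted (value, group): (6,X), (9,X), (16,X), (18,X), (22,X), (23,X), (24,Y), (31,Y), (34,Y), (37,Y), (41,Y), (43,Y)
ranks: 6->1, 9->2, 16->3, 18->4, 22->5, 23->6, 24->7, 31->8, 34->9, 37->10, 41->11, 43->12
Step 2: Rank sum for X: R1 = 1 + 2 + 3 + 4 + 5 + 6 = 21.
Step 3: U_X = R1 - n1(n1+1)/2 = 21 - 6*7/2 = 21 - 21 = 0.
       U_Y = n1*n2 - U_X = 36 - 0 = 36.
Step 4: No ties, so the exact null distribution of U (based on enumerating the C(12,6) = 924 equally likely rank assignments) gives the two-sided p-value.
Step 5: p-value = 0.002165; compare to alpha = 0.1. reject H0.

U_X = 0, p = 0.002165, reject H0 at alpha = 0.1.


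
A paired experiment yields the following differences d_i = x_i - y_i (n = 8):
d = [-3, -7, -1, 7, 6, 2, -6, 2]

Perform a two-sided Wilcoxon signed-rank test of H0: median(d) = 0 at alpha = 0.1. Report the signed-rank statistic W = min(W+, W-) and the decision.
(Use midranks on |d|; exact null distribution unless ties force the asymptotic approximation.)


Step 1: Drop any zero differences (none here) and take |d_i|.
|d| = [3, 7, 1, 7, 6, 2, 6, 2]
Step 2: Midrank |d_i| (ties get averaged ranks).
ranks: |3|->4, |7|->7.5, |1|->1, |7|->7.5, |6|->5.5, |2|->2.5, |6|->5.5, |2|->2.5
Step 3: Attach original signs; sum ranks with positive sign and with negative sign.
W+ = 7.5 + 5.5 + 2.5 + 2.5 = 18
W- = 4 + 7.5 + 1 + 5.5 = 18
(Check: W+ + W- = 36 should equal n(n+1)/2 = 36.)
Step 4: Test statistic W = min(W+, W-) = 18.
Step 5: Ties in |d|, so use the tie-corrected normal approximation.
        E[W] = n(n+1)/4 = 8*9/4 = 18.
        Tie groups: |d|=2 (t=2), |d|=6 (t=2), |d|=7 (t=2); sum(t^3 - t) = 18.
        Var[W] = n(n+1)(2n+1)/24 - sum(t^3-t)/48 = 1224/24 - 18/48 = 50.625.
        z = (W - E[W]) / sqrt(Var[W]) = (18 - 18) / 7.1151 = 0.0000.
        Two-sided p = 2*Phi(z) = 1.000000.
Step 6: alpha = 0.1. fail to reject H0.

W+ = 18, W- = 18, W = min = 18, p = 1.000000, fail to reject H0.


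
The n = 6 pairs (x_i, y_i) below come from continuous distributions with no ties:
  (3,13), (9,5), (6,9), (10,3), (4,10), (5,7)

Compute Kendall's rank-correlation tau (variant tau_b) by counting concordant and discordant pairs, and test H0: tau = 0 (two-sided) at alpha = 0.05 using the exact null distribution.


Step 1: Enumerate the 15 unordered pairs (i,j) with i<j and classify each by sign(x_j-x_i) * sign(y_j-y_i).
  (1,2):dx=+6,dy=-8->D; (1,3):dx=+3,dy=-4->D; (1,4):dx=+7,dy=-10->D; (1,5):dx=+1,dy=-3->D
  (1,6):dx=+2,dy=-6->D; (2,3):dx=-3,dy=+4->D; (2,4):dx=+1,dy=-2->D; (2,5):dx=-5,dy=+5->D
  (2,6):dx=-4,dy=+2->D; (3,4):dx=+4,dy=-6->D; (3,5):dx=-2,dy=+1->D; (3,6):dx=-1,dy=-2->C
  (4,5):dx=-6,dy=+7->D; (4,6):dx=-5,dy=+4->D; (5,6):dx=+1,dy=-3->D
Step 2: C = 1, D = 14, total pairs = 15.
Step 3: tau = (C - D)/(n(n-1)/2) = (1 - 14)/15 = -0.866667.
Step 4: Exact two-sided p-value (enumerate n! = 720 permutations of y under H0): p = 0.016667.
Step 5: alpha = 0.05. reject H0.

tau_b = -0.8667 (C=1, D=14), p = 0.016667, reject H0.


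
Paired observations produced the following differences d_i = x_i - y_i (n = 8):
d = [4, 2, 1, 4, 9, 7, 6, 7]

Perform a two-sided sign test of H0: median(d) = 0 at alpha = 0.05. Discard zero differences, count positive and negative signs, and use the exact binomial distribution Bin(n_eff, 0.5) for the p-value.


Step 1: Discard zero differences. Original n = 8; n_eff = number of nonzero differences = 8.
Nonzero differences (with sign): +4, +2, +1, +4, +9, +7, +6, +7
Step 2: Count signs: positive = 8, negative = 0.
Step 3: Under H0: P(positive) = 0.5, so the number of positives S ~ Bin(8, 0.5).
Step 4: Two-sided exact p-value = sum of Bin(8,0.5) probabilities at or below the observed probability = 0.007812.
Step 5: alpha = 0.05. reject H0.

n_eff = 8, pos = 8, neg = 0, p = 0.007812, reject H0.


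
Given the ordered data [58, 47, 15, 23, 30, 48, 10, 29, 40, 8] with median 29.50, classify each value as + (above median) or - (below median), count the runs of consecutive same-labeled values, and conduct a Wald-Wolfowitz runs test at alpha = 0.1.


Step 1: Compute median = 29.50; label A = above, B = below.
Labels in order: AABBAABBAB  (n_A = 5, n_B = 5)
Step 2: Count runs R = 6.
Step 3: Under H0 (random ordering), E[R] = 2*n_A*n_B/(n_A+n_B) + 1 = 2*5*5/10 + 1 = 6.0000.
        Var[R] = 2*n_A*n_B*(2*n_A*n_B - n_A - n_B) / ((n_A+n_B)^2 * (n_A+n_B-1)) = 2000/900 = 2.2222.
        SD[R] = 1.4907.
Step 4: R = E[R], so z = 0 with no continuity correction.
Step 5: Two-sided p-value via normal approximation = 2*(1 - Phi(|z|)) = 1.000000.
Step 6: alpha = 0.1. fail to reject H0.

R = 6, z = 0.0000, p = 1.000000, fail to reject H0.


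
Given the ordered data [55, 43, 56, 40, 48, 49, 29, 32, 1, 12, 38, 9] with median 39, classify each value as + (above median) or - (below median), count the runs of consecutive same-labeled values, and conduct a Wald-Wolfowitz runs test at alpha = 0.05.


Step 1: Compute median = 39; label A = above, B = below.
Labels in order: AAAAAABBBBBB  (n_A = 6, n_B = 6)
Step 2: Count runs R = 2.
Step 3: Under H0 (random ordering), E[R] = 2*n_A*n_B/(n_A+n_B) + 1 = 2*6*6/12 + 1 = 7.0000.
        Var[R] = 2*n_A*n_B*(2*n_A*n_B - n_A - n_B) / ((n_A+n_B)^2 * (n_A+n_B-1)) = 4320/1584 = 2.7273.
        SD[R] = 1.6514.
Step 4: Continuity-corrected z = (R + 0.5 - E[R]) / SD[R] = (2 + 0.5 - 7.0000) / 1.6514 = -2.7249.
Step 5: Two-sided p-value via normal approximation = 2*(1 - Phi(|z|)) = 0.006432.
Step 6: alpha = 0.05. reject H0.

R = 2, z = -2.7249, p = 0.006432, reject H0.


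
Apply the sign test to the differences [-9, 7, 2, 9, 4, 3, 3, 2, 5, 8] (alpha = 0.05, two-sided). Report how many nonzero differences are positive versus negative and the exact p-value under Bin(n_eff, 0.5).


Step 1: Discard zero differences. Original n = 10; n_eff = number of nonzero differences = 10.
Nonzero differences (with sign): -9, +7, +2, +9, +4, +3, +3, +2, +5, +8
Step 2: Count signs: positive = 9, negative = 1.
Step 3: Under H0: P(positive) = 0.5, so the number of positives S ~ Bin(10, 0.5).
Step 4: Two-sided exact p-value = sum of Bin(10,0.5) probabilities at or below the observed probability = 0.021484.
Step 5: alpha = 0.05. reject H0.

n_eff = 10, pos = 9, neg = 1, p = 0.021484, reject H0.


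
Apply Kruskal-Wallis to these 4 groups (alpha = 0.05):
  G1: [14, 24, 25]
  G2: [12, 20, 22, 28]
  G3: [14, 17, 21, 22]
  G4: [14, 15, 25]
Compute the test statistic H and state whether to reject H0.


Step 1: Combine all N = 14 observations and assign midranks.
sorted (value, group, rank): (12,G2,1), (14,G1,3), (14,G3,3), (14,G4,3), (15,G4,5), (17,G3,6), (20,G2,7), (21,G3,8), (22,G2,9.5), (22,G3,9.5), (24,G1,11), (25,G1,12.5), (25,G4,12.5), (28,G2,14)
Step 2: Sum ranks within each group.
R_1 = 26.5 (n_1 = 3)
R_2 = 31.5 (n_2 = 4)
R_3 = 26.5 (n_3 = 4)
R_4 = 20.5 (n_4 = 3)
Step 3: H = 12/(N(N+1)) * sum(R_i^2/n_i) - 3(N+1)
     = 12/(14*15) * (26.5^2/3 + 31.5^2/4 + 26.5^2/4 + 20.5^2/3) - 3*15
     = 0.057143 * 797.792 - 45
     = 0.588095.
Step 4: Ties present; correction factor C = 1 - 36/(14^3 - 14) = 0.986813. Corrected H = 0.588095 / 0.986813 = 0.595954.
Step 5: Under H0, H ~ chi^2(3); p-value = 0.897358.
Step 6: alpha = 0.05. fail to reject H0.

H = 0.5960, df = 3, p = 0.897358, fail to reject H0.


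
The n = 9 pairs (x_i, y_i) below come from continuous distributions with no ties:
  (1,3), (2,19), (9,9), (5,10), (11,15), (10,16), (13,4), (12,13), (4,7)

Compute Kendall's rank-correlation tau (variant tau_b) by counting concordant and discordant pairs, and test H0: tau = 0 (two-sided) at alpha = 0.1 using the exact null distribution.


Step 1: Enumerate the 36 unordered pairs (i,j) with i<j and classify each by sign(x_j-x_i) * sign(y_j-y_i).
  (1,2):dx=+1,dy=+16->C; (1,3):dx=+8,dy=+6->C; (1,4):dx=+4,dy=+7->C; (1,5):dx=+10,dy=+12->C
  (1,6):dx=+9,dy=+13->C; (1,7):dx=+12,dy=+1->C; (1,8):dx=+11,dy=+10->C; (1,9):dx=+3,dy=+4->C
  (2,3):dx=+7,dy=-10->D; (2,4):dx=+3,dy=-9->D; (2,5):dx=+9,dy=-4->D; (2,6):dx=+8,dy=-3->D
  (2,7):dx=+11,dy=-15->D; (2,8):dx=+10,dy=-6->D; (2,9):dx=+2,dy=-12->D; (3,4):dx=-4,dy=+1->D
  (3,5):dx=+2,dy=+6->C; (3,6):dx=+1,dy=+7->C; (3,7):dx=+4,dy=-5->D; (3,8):dx=+3,dy=+4->C
  (3,9):dx=-5,dy=-2->C; (4,5):dx=+6,dy=+5->C; (4,6):dx=+5,dy=+6->C; (4,7):dx=+8,dy=-6->D
  (4,8):dx=+7,dy=+3->C; (4,9):dx=-1,dy=-3->C; (5,6):dx=-1,dy=+1->D; (5,7):dx=+2,dy=-11->D
  (5,8):dx=+1,dy=-2->D; (5,9):dx=-7,dy=-8->C; (6,7):dx=+3,dy=-12->D; (6,8):dx=+2,dy=-3->D
  (6,9):dx=-6,dy=-9->C; (7,8):dx=-1,dy=+9->D; (7,9):dx=-9,dy=+3->D; (8,9):dx=-8,dy=-6->C
Step 2: C = 19, D = 17, total pairs = 36.
Step 3: tau = (C - D)/(n(n-1)/2) = (19 - 17)/36 = 0.055556.
Step 4: Exact two-sided p-value (enumerate n! = 362880 permutations of y under H0): p = 0.919455.
Step 5: alpha = 0.1. fail to reject H0.

tau_b = 0.0556 (C=19, D=17), p = 0.919455, fail to reject H0.


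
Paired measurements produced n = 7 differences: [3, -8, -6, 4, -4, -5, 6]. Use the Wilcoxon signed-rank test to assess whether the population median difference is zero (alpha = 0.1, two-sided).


Step 1: Drop any zero differences (none here) and take |d_i|.
|d| = [3, 8, 6, 4, 4, 5, 6]
Step 2: Midrank |d_i| (ties get averaged ranks).
ranks: |3|->1, |8|->7, |6|->5.5, |4|->2.5, |4|->2.5, |5|->4, |6|->5.5
Step 3: Attach original signs; sum ranks with positive sign and with negative sign.
W+ = 1 + 2.5 + 5.5 = 9
W- = 7 + 5.5 + 2.5 + 4 = 19
(Check: W+ + W- = 28 should equal n(n+1)/2 = 28.)
Step 4: Test statistic W = min(W+, W-) = 9.
Step 5: Ties in |d|, so use the tie-corrected normal approximation.
        E[W] = n(n+1)/4 = 7*8/4 = 14.
        Tie groups: |d|=4 (t=2), |d|=6 (t=2); sum(t^3 - t) = 12.
        Var[W] = n(n+1)(2n+1)/24 - sum(t^3-t)/48 = 840/24 - 12/48 = 34.75.
        z = (W - E[W]) / sqrt(Var[W]) = (9 - 14) / 5.8949 = -0.8482.
        Two-sided p = 2*Phi(z) = 0.396333.
Step 6: alpha = 0.1. fail to reject H0.

W+ = 9, W- = 19, W = min = 9, p = 0.396333, fail to reject H0.


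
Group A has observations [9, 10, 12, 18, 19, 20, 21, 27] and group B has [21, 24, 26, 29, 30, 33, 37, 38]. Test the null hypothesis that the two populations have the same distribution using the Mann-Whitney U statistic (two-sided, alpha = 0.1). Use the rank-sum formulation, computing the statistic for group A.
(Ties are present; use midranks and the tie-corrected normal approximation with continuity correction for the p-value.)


Step 1: Combine and sort all 16 observations; assign midranks.
sorted (value, group): (9,X), (10,X), (12,X), (18,X), (19,X), (20,X), (21,X), (21,Y), (24,Y), (26,Y), (27,X), (29,Y), (30,Y), (33,Y), (37,Y), (38,Y)
ranks: 9->1, 10->2, 12->3, 18->4, 19->5, 20->6, 21->7.5, 21->7.5, 24->9, 26->10, 27->11, 29->12, 30->13, 33->14, 37->15, 38->16
Step 2: Rank sum for X: R1 = 1 + 2 + 3 + 4 + 5 + 6 + 7.5 + 11 = 39.5.
Step 3: U_X = R1 - n1(n1+1)/2 = 39.5 - 8*9/2 = 39.5 - 36 = 3.5.
       U_Y = n1*n2 - U_X = 64 - 3.5 = 60.5.
Step 4: Ties are present, so use the tie-corrected normal approximation (with continuity correction) for the p-value.
Step 5: p-value = 0.003253; compare to alpha = 0.1. reject H0.

U_X = 3.5, p = 0.003253, reject H0 at alpha = 0.1.


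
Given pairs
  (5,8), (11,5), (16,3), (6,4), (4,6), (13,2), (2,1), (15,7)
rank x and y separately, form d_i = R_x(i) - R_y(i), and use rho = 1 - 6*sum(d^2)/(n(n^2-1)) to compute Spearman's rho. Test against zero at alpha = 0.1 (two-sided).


Step 1: Rank x and y separately (midranks; no ties here).
rank(x): 5->3, 11->5, 16->8, 6->4, 4->2, 13->6, 2->1, 15->7
rank(y): 8->8, 5->5, 3->3, 4->4, 6->6, 2->2, 1->1, 7->7
Step 2: d_i = R_x(i) - R_y(i); compute d_i^2.
  (3-8)^2=25, (5-5)^2=0, (8-3)^2=25, (4-4)^2=0, (2-6)^2=16, (6-2)^2=16, (1-1)^2=0, (7-7)^2=0
sum(d^2) = 82.
Step 3: rho = 1 - 6*82 / (8*(8^2 - 1)) = 1 - 492/504 = 0.023810.
Step 4: Under H0, t = rho * sqrt((n-2)/(1-rho^2)) = 0.0583 ~ t(6).
Step 5: Two-sided p-value from the t-distribution with 6 df = 0.955374.
Step 6: alpha = 0.1. fail to reject H0.

rho = 0.0238, p = 0.955374, fail to reject H0 at alpha = 0.1.


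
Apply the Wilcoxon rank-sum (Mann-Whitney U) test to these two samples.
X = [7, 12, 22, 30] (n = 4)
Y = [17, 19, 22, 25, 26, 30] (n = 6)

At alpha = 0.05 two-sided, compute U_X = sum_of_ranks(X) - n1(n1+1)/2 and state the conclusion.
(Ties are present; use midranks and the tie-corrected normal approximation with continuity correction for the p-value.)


Step 1: Combine and sort all 10 observations; assign midranks.
sorted (value, group): (7,X), (12,X), (17,Y), (19,Y), (22,X), (22,Y), (25,Y), (26,Y), (30,X), (30,Y)
ranks: 7->1, 12->2, 17->3, 19->4, 22->5.5, 22->5.5, 25->7, 26->8, 30->9.5, 30->9.5
Step 2: Rank sum for X: R1 = 1 + 2 + 5.5 + 9.5 = 18.
Step 3: U_X = R1 - n1(n1+1)/2 = 18 - 4*5/2 = 18 - 10 = 8.
       U_Y = n1*n2 - U_X = 24 - 8 = 16.
Step 4: Ties are present, so use the tie-corrected normal approximation (with continuity correction) for the p-value.
Step 5: p-value = 0.452793; compare to alpha = 0.05. fail to reject H0.

U_X = 8, p = 0.452793, fail to reject H0 at alpha = 0.05.


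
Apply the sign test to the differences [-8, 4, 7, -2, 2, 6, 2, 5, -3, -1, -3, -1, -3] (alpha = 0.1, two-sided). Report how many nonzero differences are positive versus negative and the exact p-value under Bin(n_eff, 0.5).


Step 1: Discard zero differences. Original n = 13; n_eff = number of nonzero differences = 13.
Nonzero differences (with sign): -8, +4, +7, -2, +2, +6, +2, +5, -3, -1, -3, -1, -3
Step 2: Count signs: positive = 6, negative = 7.
Step 3: Under H0: P(positive) = 0.5, so the number of positives S ~ Bin(13, 0.5).
Step 4: Two-sided exact p-value = sum of Bin(13,0.5) probabilities at or below the observed probability = 1.000000.
Step 5: alpha = 0.1. fail to reject H0.

n_eff = 13, pos = 6, neg = 7, p = 1.000000, fail to reject H0.


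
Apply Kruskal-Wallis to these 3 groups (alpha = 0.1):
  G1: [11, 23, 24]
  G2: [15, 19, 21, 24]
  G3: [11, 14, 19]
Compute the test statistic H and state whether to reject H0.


Step 1: Combine all N = 10 observations and assign midranks.
sorted (value, group, rank): (11,G1,1.5), (11,G3,1.5), (14,G3,3), (15,G2,4), (19,G2,5.5), (19,G3,5.5), (21,G2,7), (23,G1,8), (24,G1,9.5), (24,G2,9.5)
Step 2: Sum ranks within each group.
R_1 = 19 (n_1 = 3)
R_2 = 26 (n_2 = 4)
R_3 = 10 (n_3 = 3)
Step 3: H = 12/(N(N+1)) * sum(R_i^2/n_i) - 3(N+1)
     = 12/(10*11) * (19^2/3 + 26^2/4 + 10^2/3) - 3*11
     = 0.109091 * 322.667 - 33
     = 2.200000.
Step 4: Ties present; correction factor C = 1 - 18/(10^3 - 10) = 0.981818. Corrected H = 2.200000 / 0.981818 = 2.240741.
Step 5: Under H0, H ~ chi^2(2); p-value = 0.326159.
Step 6: alpha = 0.1. fail to reject H0.

H = 2.2407, df = 2, p = 0.326159, fail to reject H0.


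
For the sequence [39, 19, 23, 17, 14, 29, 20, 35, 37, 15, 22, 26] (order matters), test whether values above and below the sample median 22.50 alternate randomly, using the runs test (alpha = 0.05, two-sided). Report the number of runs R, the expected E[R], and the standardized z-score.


Step 1: Compute median = 22.50; label A = above, B = below.
Labels in order: ABABBABAABBA  (n_A = 6, n_B = 6)
Step 2: Count runs R = 9.
Step 3: Under H0 (random ordering), E[R] = 2*n_A*n_B/(n_A+n_B) + 1 = 2*6*6/12 + 1 = 7.0000.
        Var[R] = 2*n_A*n_B*(2*n_A*n_B - n_A - n_B) / ((n_A+n_B)^2 * (n_A+n_B-1)) = 4320/1584 = 2.7273.
        SD[R] = 1.6514.
Step 4: Continuity-corrected z = (R - 0.5 - E[R]) / SD[R] = (9 - 0.5 - 7.0000) / 1.6514 = 0.9083.
Step 5: Two-sided p-value via normal approximation = 2*(1 - Phi(|z|)) = 0.363722.
Step 6: alpha = 0.05. fail to reject H0.

R = 9, z = 0.9083, p = 0.363722, fail to reject H0.


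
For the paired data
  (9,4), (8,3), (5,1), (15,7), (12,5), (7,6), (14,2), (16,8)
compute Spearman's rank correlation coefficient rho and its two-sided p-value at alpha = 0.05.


Step 1: Rank x and y separately (midranks; no ties here).
rank(x): 9->4, 8->3, 5->1, 15->7, 12->5, 7->2, 14->6, 16->8
rank(y): 4->4, 3->3, 1->1, 7->7, 5->5, 6->6, 2->2, 8->8
Step 2: d_i = R_x(i) - R_y(i); compute d_i^2.
  (4-4)^2=0, (3-3)^2=0, (1-1)^2=0, (7-7)^2=0, (5-5)^2=0, (2-6)^2=16, (6-2)^2=16, (8-8)^2=0
sum(d^2) = 32.
Step 3: rho = 1 - 6*32 / (8*(8^2 - 1)) = 1 - 192/504 = 0.619048.
Step 4: Under H0, t = rho * sqrt((n-2)/(1-rho^2)) = 1.9308 ~ t(6).
Step 5: Two-sided p-value from the t-distribution with 6 df = 0.101733.
Step 6: alpha = 0.05. fail to reject H0.

rho = 0.6190, p = 0.101733, fail to reject H0 at alpha = 0.05.


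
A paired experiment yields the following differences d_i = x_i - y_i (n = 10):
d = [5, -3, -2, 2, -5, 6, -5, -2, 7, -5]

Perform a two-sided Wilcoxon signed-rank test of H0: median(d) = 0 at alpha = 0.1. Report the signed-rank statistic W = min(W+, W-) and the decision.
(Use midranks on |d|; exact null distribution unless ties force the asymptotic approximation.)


Step 1: Drop any zero differences (none here) and take |d_i|.
|d| = [5, 3, 2, 2, 5, 6, 5, 2, 7, 5]
Step 2: Midrank |d_i| (ties get averaged ranks).
ranks: |5|->6.5, |3|->4, |2|->2, |2|->2, |5|->6.5, |6|->9, |5|->6.5, |2|->2, |7|->10, |5|->6.5
Step 3: Attach original signs; sum ranks with positive sign and with negative sign.
W+ = 6.5 + 2 + 9 + 10 = 27.5
W- = 4 + 2 + 6.5 + 6.5 + 2 + 6.5 = 27.5
(Check: W+ + W- = 55 should equal n(n+1)/2 = 55.)
Step 4: Test statistic W = min(W+, W-) = 27.5.
Step 5: Ties in |d|, so use the tie-corrected normal approximation.
        E[W] = n(n+1)/4 = 10*11/4 = 27.5.
        Tie groups: |d|=2 (t=3), |d|=5 (t=4); sum(t^3 - t) = 84.
        Var[W] = n(n+1)(2n+1)/24 - sum(t^3-t)/48 = 2310/24 - 84/48 = 94.5.
        z = (W - E[W]) / sqrt(Var[W]) = (27.5 - 27.5) / 9.7211 = 0.0000.
        Two-sided p = 2*Phi(z) = 1.000000.
Step 6: alpha = 0.1. fail to reject H0.

W+ = 27.5, W- = 27.5, W = min = 27.5, p = 1.000000, fail to reject H0.


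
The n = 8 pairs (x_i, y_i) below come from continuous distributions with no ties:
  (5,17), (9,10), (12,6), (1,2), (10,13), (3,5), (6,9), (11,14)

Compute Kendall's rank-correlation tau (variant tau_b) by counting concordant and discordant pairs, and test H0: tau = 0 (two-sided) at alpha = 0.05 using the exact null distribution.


Step 1: Enumerate the 28 unordered pairs (i,j) with i<j and classify each by sign(x_j-x_i) * sign(y_j-y_i).
  (1,2):dx=+4,dy=-7->D; (1,3):dx=+7,dy=-11->D; (1,4):dx=-4,dy=-15->C; (1,5):dx=+5,dy=-4->D
  (1,6):dx=-2,dy=-12->C; (1,7):dx=+1,dy=-8->D; (1,8):dx=+6,dy=-3->D; (2,3):dx=+3,dy=-4->D
  (2,4):dx=-8,dy=-8->C; (2,5):dx=+1,dy=+3->C; (2,6):dx=-6,dy=-5->C; (2,7):dx=-3,dy=-1->C
  (2,8):dx=+2,dy=+4->C; (3,4):dx=-11,dy=-4->C; (3,5):dx=-2,dy=+7->D; (3,6):dx=-9,dy=-1->C
  (3,7):dx=-6,dy=+3->D; (3,8):dx=-1,dy=+8->D; (4,5):dx=+9,dy=+11->C; (4,6):dx=+2,dy=+3->C
  (4,7):dx=+5,dy=+7->C; (4,8):dx=+10,dy=+12->C; (5,6):dx=-7,dy=-8->C; (5,7):dx=-4,dy=-4->C
  (5,8):dx=+1,dy=+1->C; (6,7):dx=+3,dy=+4->C; (6,8):dx=+8,dy=+9->C; (7,8):dx=+5,dy=+5->C
Step 2: C = 19, D = 9, total pairs = 28.
Step 3: tau = (C - D)/(n(n-1)/2) = (19 - 9)/28 = 0.357143.
Step 4: Exact two-sided p-value (enumerate n! = 40320 permutations of y under H0): p = 0.275099.
Step 5: alpha = 0.05. fail to reject H0.

tau_b = 0.3571 (C=19, D=9), p = 0.275099, fail to reject H0.


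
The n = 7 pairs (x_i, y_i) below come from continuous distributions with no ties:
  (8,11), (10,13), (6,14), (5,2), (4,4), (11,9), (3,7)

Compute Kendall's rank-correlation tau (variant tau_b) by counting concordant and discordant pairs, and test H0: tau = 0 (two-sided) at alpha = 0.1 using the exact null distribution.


Step 1: Enumerate the 21 unordered pairs (i,j) with i<j and classify each by sign(x_j-x_i) * sign(y_j-y_i).
  (1,2):dx=+2,dy=+2->C; (1,3):dx=-2,dy=+3->D; (1,4):dx=-3,dy=-9->C; (1,5):dx=-4,dy=-7->C
  (1,6):dx=+3,dy=-2->D; (1,7):dx=-5,dy=-4->C; (2,3):dx=-4,dy=+1->D; (2,4):dx=-5,dy=-11->C
  (2,5):dx=-6,dy=-9->C; (2,6):dx=+1,dy=-4->D; (2,7):dx=-7,dy=-6->C; (3,4):dx=-1,dy=-12->C
  (3,5):dx=-2,dy=-10->C; (3,6):dx=+5,dy=-5->D; (3,7):dx=-3,dy=-7->C; (4,5):dx=-1,dy=+2->D
  (4,6):dx=+6,dy=+7->C; (4,7):dx=-2,dy=+5->D; (5,6):dx=+7,dy=+5->C; (5,7):dx=-1,dy=+3->D
  (6,7):dx=-8,dy=-2->C
Step 2: C = 13, D = 8, total pairs = 21.
Step 3: tau = (C - D)/(n(n-1)/2) = (13 - 8)/21 = 0.238095.
Step 4: Exact two-sided p-value (enumerate n! = 5040 permutations of y under H0): p = 0.561905.
Step 5: alpha = 0.1. fail to reject H0.

tau_b = 0.2381 (C=13, D=8), p = 0.561905, fail to reject H0.


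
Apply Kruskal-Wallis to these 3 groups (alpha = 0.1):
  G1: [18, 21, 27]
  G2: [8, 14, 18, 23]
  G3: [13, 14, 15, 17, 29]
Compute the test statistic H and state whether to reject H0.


Step 1: Combine all N = 12 observations and assign midranks.
sorted (value, group, rank): (8,G2,1), (13,G3,2), (14,G2,3.5), (14,G3,3.5), (15,G3,5), (17,G3,6), (18,G1,7.5), (18,G2,7.5), (21,G1,9), (23,G2,10), (27,G1,11), (29,G3,12)
Step 2: Sum ranks within each group.
R_1 = 27.5 (n_1 = 3)
R_2 = 22 (n_2 = 4)
R_3 = 28.5 (n_3 = 5)
Step 3: H = 12/(N(N+1)) * sum(R_i^2/n_i) - 3(N+1)
     = 12/(12*13) * (27.5^2/3 + 22^2/4 + 28.5^2/5) - 3*13
     = 0.076923 * 535.533 - 39
     = 2.194872.
Step 4: Ties present; correction factor C = 1 - 12/(12^3 - 12) = 0.993007. Corrected H = 2.194872 / 0.993007 = 2.210329.
Step 5: Under H0, H ~ chi^2(2); p-value = 0.331156.
Step 6: alpha = 0.1. fail to reject H0.

H = 2.2103, df = 2, p = 0.331156, fail to reject H0.


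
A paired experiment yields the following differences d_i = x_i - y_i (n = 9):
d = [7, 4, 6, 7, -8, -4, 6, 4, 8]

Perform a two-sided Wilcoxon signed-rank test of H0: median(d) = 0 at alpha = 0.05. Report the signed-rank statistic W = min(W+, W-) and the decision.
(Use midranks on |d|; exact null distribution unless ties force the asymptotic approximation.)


Step 1: Drop any zero differences (none here) and take |d_i|.
|d| = [7, 4, 6, 7, 8, 4, 6, 4, 8]
Step 2: Midrank |d_i| (ties get averaged ranks).
ranks: |7|->6.5, |4|->2, |6|->4.5, |7|->6.5, |8|->8.5, |4|->2, |6|->4.5, |4|->2, |8|->8.5
Step 3: Attach original signs; sum ranks with positive sign and with negative sign.
W+ = 6.5 + 2 + 4.5 + 6.5 + 4.5 + 2 + 8.5 = 34.5
W- = 8.5 + 2 = 10.5
(Check: W+ + W- = 45 should equal n(n+1)/2 = 45.)
Step 4: Test statistic W = min(W+, W-) = 10.5.
Step 5: Ties in |d|, so use the tie-corrected normal approximation.
        E[W] = n(n+1)/4 = 9*10/4 = 22.5.
        Tie groups: |d|=4 (t=3), |d|=6 (t=2), |d|=7 (t=2), |d|=8 (t=2); sum(t^3 - t) = 42.
        Var[W] = n(n+1)(2n+1)/24 - sum(t^3-t)/48 = 1710/24 - 42/48 = 70.375.
        z = (W - E[W]) / sqrt(Var[W]) = (10.5 - 22.5) / 8.3890 = -1.4304.
        Two-sided p = 2*Phi(z) = 0.152589.
Step 6: alpha = 0.05. fail to reject H0.

W+ = 34.5, W- = 10.5, W = min = 10.5, p = 0.152589, fail to reject H0.


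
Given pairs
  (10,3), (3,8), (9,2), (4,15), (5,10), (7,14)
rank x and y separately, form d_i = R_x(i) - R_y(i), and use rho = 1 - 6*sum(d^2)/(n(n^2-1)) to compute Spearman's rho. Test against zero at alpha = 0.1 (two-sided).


Step 1: Rank x and y separately (midranks; no ties here).
rank(x): 10->6, 3->1, 9->5, 4->2, 5->3, 7->4
rank(y): 3->2, 8->3, 2->1, 15->6, 10->4, 14->5
Step 2: d_i = R_x(i) - R_y(i); compute d_i^2.
  (6-2)^2=16, (1-3)^2=4, (5-1)^2=16, (2-6)^2=16, (3-4)^2=1, (4-5)^2=1
sum(d^2) = 54.
Step 3: rho = 1 - 6*54 / (6*(6^2 - 1)) = 1 - 324/210 = -0.542857.
Step 4: Under H0, t = rho * sqrt((n-2)/(1-rho^2)) = -1.2928 ~ t(4).
Step 5: Two-sided p-value from the t-distribution with 4 df = 0.265703.
Step 6: alpha = 0.1. fail to reject H0.

rho = -0.5429, p = 0.265703, fail to reject H0 at alpha = 0.1.


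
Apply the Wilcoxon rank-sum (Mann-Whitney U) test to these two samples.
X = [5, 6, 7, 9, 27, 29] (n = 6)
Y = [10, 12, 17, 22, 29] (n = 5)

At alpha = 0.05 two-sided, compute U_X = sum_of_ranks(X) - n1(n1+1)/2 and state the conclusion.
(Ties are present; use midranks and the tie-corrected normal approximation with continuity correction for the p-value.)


Step 1: Combine and sort all 11 observations; assign midranks.
sorted (value, group): (5,X), (6,X), (7,X), (9,X), (10,Y), (12,Y), (17,Y), (22,Y), (27,X), (29,X), (29,Y)
ranks: 5->1, 6->2, 7->3, 9->4, 10->5, 12->6, 17->7, 22->8, 27->9, 29->10.5, 29->10.5
Step 2: Rank sum for X: R1 = 1 + 2 + 3 + 4 + 9 + 10.5 = 29.5.
Step 3: U_X = R1 - n1(n1+1)/2 = 29.5 - 6*7/2 = 29.5 - 21 = 8.5.
       U_Y = n1*n2 - U_X = 30 - 8.5 = 21.5.
Step 4: Ties are present, so use the tie-corrected normal approximation (with continuity correction) for the p-value.
Step 5: p-value = 0.272229; compare to alpha = 0.05. fail to reject H0.

U_X = 8.5, p = 0.272229, fail to reject H0 at alpha = 0.05.
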